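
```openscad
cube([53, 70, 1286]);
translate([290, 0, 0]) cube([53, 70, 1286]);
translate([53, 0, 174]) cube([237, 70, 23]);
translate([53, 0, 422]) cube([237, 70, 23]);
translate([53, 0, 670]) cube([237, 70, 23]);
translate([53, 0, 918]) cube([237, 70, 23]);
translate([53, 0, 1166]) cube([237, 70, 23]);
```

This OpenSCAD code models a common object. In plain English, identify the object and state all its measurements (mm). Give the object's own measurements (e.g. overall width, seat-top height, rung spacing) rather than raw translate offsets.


A straight ladder. Two 53×70 mm vertical rails, 1286 mm tall, stand 343 mm apart (outside-to-outside) with their front faces coplanar on the −y side. 5 rungs, each 70 mm deep and 23 mm tall, span between the inner faces of the rails, front faces flush with the rails. The lowest rung's underside is at z = 174 mm and rungs are spaced 248 mm apart (underside to underside).


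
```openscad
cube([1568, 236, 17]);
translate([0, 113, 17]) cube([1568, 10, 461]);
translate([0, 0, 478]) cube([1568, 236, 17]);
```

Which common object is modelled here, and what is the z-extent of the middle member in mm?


An I-beam. The web height is 461 mm.

Two wide flanges with a thin centred web — an I-beam. Overall 495 mm minus two 17 mm flanges gives a web of 495 − 2·17 = 461 mm.


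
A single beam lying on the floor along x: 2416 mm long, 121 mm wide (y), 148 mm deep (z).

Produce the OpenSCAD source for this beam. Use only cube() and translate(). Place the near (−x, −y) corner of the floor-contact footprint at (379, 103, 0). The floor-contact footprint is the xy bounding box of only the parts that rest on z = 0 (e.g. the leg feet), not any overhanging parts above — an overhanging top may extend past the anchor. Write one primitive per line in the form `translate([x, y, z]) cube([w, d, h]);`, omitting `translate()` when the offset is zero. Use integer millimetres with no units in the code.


translate([379, 103, 0]) cube([2416, 121, 148]);


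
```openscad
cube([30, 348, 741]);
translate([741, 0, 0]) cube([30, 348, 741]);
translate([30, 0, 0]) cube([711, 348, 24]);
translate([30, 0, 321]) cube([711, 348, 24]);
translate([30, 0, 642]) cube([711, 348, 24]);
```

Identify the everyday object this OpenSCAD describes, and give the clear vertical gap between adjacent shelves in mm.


A bookshelf. The clear shelf gap is 297 mm.

Two tall side panels with 3 horizontal boards between them — a bookshelf. The first two shelf undersides are at z = 0 and z = 321; with shelf thickness 24, the clear gap is 321 − 0 − 24 = 297 mm.


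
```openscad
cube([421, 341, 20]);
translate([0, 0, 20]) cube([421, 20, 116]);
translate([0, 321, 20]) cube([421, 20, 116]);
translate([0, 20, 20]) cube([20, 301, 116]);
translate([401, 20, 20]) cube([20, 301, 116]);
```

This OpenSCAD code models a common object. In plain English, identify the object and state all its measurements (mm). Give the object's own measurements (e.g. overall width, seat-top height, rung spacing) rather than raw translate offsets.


An open-topped rectangular box: outside dimensions 421×341×136 mm, with a uniform wall and base thickness of 20 mm. The base is a full 421×341 slab on the floor; four walls sit on top of the base. The front and back walls (the −y and +y sides) span the full width; the two side walls fit between them.


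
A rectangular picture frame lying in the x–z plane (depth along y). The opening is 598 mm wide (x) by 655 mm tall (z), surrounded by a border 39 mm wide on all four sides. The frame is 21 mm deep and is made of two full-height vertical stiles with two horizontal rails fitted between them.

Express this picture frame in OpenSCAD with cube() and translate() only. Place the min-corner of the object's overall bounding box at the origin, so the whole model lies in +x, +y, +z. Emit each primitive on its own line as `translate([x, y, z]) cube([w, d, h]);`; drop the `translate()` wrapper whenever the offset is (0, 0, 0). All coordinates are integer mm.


cube([39, 21, 733]);
translate([637, 0, 0]) cube([39, 21, 733]);
translate([39, 0, 0]) cube([598, 21, 39]);
translate([39, 0, 694]) cube([598, 21, 39]);


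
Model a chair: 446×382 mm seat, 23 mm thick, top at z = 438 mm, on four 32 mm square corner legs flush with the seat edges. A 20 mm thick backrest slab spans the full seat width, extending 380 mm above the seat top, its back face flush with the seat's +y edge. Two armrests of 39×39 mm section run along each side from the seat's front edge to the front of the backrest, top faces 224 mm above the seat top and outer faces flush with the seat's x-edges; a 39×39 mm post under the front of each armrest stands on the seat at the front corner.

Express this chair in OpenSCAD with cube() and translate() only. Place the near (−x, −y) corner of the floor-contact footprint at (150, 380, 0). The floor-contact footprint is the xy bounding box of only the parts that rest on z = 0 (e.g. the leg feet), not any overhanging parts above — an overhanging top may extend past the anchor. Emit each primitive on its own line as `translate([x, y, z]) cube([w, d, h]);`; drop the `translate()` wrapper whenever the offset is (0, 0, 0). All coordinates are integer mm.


translate([150, 380, 415]) cube([446, 382, 23]);
translate([150, 380, 0]) cube([32, 32, 415]);
translate([564, 380, 0]) cube([32, 32, 415]);
translate([150, 730, 0]) cube([32, 32, 415]);
translate([564, 730, 0]) cube([32, 32, 415]);
translate([150, 742, 438]) cube([446, 20, 380]);
translate([150, 380, 623]) cube([39, 362, 39]);
translate([557, 380, 623]) cube([39, 362, 39]);
translate([150, 380, 438]) cube([39, 39, 185]);
translate([557, 380, 438]) cube([39, 39, 185]);


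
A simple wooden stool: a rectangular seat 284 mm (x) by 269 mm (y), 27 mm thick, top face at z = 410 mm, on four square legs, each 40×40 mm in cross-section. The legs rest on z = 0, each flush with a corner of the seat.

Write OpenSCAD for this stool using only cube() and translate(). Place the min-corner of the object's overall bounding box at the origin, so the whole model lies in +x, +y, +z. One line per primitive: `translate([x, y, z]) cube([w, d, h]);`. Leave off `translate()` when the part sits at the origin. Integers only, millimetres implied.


// leg_h = 410 - 27 = 383
translate([0, 0, 383]) cube([284, 269, 27]);
cube([40, 40, 383]);
translate([244, 0, 0]) cube([40, 40, 383]);
translate([0, 229, 0]) cube([40, 40, 383]);
translate([244, 229, 0]) cube([40, 40, 383]);


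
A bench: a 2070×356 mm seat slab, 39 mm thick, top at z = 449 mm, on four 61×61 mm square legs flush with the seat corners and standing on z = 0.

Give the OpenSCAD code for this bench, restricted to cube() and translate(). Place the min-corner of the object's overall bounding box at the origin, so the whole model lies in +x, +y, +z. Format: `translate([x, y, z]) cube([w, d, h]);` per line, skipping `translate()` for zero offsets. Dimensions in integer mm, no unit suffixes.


translate([0, 0, 410]) cube([2070, 356, 39]);
cube([61, 61, 410]);
translate([0, 295, 0]) cube([61, 61, 410]);
translate([2009, 0, 0]) cube([61, 61, 410]);
translate([2009, 295, 0]) cube([61, 61, 410]);


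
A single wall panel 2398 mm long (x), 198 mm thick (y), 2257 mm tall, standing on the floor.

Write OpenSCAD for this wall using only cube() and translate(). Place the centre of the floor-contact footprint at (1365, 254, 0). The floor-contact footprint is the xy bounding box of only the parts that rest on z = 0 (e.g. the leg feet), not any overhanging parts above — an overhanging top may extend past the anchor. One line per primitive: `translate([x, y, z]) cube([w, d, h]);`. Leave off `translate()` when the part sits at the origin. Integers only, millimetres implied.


translate([166, 155, 0]) cube([2398, 198, 2257]);


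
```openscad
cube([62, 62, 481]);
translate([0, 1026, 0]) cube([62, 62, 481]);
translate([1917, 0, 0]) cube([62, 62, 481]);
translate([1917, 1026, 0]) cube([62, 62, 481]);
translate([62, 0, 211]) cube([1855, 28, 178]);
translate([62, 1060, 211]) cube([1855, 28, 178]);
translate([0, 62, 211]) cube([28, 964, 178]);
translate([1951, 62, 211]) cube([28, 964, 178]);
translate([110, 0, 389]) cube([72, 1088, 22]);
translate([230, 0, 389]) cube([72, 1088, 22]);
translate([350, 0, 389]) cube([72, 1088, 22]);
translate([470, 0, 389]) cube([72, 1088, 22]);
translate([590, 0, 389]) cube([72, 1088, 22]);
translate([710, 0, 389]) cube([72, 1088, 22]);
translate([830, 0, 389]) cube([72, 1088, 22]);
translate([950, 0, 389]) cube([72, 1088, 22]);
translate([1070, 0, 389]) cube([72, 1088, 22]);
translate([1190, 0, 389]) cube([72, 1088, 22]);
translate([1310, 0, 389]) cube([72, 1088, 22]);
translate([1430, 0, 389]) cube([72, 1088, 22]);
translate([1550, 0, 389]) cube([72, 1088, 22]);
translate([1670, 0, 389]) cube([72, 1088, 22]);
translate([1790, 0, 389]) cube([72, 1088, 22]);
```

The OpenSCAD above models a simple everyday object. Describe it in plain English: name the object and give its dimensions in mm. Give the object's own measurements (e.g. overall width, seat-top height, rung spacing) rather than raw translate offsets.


A bed frame 1979 mm long (x) by 1088 mm wide (y). Four 62×62 mm corner posts, 481 mm tall, at the corners of the footprint. Four rails of 28 mm thickness and 178 mm height run between adjacent posts with their undersides at z = 211 mm, their outer faces flush with the outside of the frame (the two x-running rails run between the posts' inner faces; the two y-running rails run between the posts' inner faces). 15 slats, each 72 mm wide (x) and 22 mm thick, lie across the top of the two x-running rails, running the full 1088 mm width of the frame in y; along x they sit between the end posts with a 48 mm gap after the −x posts and between neighbouring slats, leaving 55 mm before the +x posts.


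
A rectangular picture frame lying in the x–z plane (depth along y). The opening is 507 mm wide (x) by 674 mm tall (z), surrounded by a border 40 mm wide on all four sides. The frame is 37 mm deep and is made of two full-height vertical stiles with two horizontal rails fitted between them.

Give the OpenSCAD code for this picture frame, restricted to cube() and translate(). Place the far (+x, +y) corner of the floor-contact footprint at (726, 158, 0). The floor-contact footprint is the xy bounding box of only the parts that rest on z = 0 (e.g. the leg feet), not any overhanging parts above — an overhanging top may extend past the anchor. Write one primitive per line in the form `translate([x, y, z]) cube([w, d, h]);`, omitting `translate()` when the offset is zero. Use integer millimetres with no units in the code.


translate([139, 121, 0]) cube([40, 37, 754]);
translate([686, 121, 0]) cube([40, 37, 754]);
translate([179, 121, 0]) cube([507, 37, 40]);
translate([179, 121, 714]) cube([507, 37, 40]);


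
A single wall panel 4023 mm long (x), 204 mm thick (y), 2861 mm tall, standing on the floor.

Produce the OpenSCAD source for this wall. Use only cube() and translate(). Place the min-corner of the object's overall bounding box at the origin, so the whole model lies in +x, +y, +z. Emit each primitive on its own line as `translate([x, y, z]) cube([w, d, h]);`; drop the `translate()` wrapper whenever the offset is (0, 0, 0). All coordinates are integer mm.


cube([4023, 204, 2861]);


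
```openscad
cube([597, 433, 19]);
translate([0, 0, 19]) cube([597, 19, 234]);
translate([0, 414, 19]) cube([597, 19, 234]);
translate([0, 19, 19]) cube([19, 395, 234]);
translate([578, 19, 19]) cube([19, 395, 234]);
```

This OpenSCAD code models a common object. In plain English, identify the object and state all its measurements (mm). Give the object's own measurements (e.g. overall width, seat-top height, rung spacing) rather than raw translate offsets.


An open-topped rectangular box: outside dimensions 597×433×253 mm, with a uniform wall and base thickness of 19 mm. The base is a full 597×433 slab on the floor; four walls sit on top of the base. The front and back walls (the −y and +y sides) span the full width; the two side walls fit between them.


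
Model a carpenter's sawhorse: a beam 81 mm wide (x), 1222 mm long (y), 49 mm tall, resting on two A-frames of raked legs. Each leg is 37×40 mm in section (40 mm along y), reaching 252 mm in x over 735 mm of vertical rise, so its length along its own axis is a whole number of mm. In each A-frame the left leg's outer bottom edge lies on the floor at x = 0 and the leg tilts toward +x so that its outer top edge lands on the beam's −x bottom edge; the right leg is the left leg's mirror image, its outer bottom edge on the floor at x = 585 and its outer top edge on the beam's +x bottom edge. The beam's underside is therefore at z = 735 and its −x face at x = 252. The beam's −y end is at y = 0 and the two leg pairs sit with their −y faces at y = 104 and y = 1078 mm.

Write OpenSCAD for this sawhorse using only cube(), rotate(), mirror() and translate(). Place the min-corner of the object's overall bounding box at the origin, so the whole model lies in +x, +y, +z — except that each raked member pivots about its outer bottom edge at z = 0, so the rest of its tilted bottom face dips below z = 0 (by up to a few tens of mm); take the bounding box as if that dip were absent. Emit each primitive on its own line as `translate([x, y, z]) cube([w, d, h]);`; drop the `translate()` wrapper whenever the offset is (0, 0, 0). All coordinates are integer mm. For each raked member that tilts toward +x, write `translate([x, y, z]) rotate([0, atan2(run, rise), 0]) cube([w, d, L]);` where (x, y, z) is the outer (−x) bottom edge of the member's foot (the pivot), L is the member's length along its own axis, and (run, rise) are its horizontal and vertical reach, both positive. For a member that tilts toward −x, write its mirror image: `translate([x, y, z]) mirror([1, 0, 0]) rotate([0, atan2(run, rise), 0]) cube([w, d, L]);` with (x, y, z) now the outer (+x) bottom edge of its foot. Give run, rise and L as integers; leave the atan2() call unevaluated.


translate([252, 0, 735]) cube([81, 1222, 49]);
translate([0, 104, 0]) rotate([0, atan2(252, 735), 0]) cube([37, 40, 777]);
translate([585, 104, 0]) mirror([1, 0, 0]) rotate([0, atan2(252, 735), 0]) cube([37, 40, 777]);
translate([0, 1078, 0]) rotate([0, atan2(252, 735), 0]) cube([37, 40, 777]);
translate([585, 1078, 0]) mirror([1, 0, 0]) rotate([0, atan2(252, 735), 0]) cube([37, 40, 777]);


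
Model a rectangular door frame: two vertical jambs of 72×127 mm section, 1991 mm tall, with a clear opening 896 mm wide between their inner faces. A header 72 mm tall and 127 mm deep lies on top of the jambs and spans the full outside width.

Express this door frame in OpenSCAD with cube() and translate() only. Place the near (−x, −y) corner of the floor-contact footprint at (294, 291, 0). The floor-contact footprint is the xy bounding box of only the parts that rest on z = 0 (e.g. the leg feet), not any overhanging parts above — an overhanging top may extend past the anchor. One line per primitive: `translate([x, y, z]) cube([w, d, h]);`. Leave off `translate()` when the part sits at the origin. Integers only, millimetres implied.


translate([294, 291, 0]) cube([72, 127, 1991]);
translate([1262, 291, 0]) cube([72, 127, 1991]);
translate([294, 291, 1991]) cube([1040, 127, 72]);


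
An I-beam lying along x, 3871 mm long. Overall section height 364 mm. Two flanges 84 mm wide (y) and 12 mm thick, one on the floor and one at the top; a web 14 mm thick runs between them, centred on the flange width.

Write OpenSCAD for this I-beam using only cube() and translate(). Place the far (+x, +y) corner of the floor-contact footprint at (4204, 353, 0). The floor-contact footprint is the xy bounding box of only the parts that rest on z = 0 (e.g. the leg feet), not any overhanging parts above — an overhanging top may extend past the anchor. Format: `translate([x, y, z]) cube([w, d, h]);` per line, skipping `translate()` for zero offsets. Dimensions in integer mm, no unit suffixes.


translate([333, 269, 0]) cube([3871, 84, 12]);
translate([333, 304, 12]) cube([3871, 14, 340]);
translate([333, 269, 352]) cube([3871, 84, 12]);


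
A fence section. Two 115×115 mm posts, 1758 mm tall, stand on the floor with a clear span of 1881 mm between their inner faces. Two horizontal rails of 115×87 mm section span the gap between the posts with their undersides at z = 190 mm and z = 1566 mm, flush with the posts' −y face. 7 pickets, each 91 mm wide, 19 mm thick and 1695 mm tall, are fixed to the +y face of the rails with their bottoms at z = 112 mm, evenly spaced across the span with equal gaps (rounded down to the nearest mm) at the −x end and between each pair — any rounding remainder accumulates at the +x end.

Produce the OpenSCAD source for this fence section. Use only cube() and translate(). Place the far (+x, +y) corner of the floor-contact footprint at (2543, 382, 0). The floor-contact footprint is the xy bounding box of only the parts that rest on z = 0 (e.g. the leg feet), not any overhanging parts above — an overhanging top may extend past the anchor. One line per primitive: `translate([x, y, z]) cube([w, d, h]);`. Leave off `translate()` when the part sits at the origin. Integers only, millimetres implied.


translate([432, 267, 0]) cube([115, 115, 1758]);
translate([2428, 267, 0]) cube([115, 115, 1758]);
translate([547, 267, 190]) cube([1881, 115, 87]);
translate([547, 267, 1566]) cube([1881, 115, 87]);
translate([702, 382, 112]) cube([91, 19, 1695]);
translate([948, 382, 112]) cube([91, 19, 1695]);
translate([1194, 382, 112]) cube([91, 19, 1695]);
translate([1440, 382, 112]) cube([91, 19, 1695]);
translate([1686, 382, 112]) cube([91, 19, 1695]);
translate([1932, 382, 112]) cube([91, 19, 1695]);
translate([2178, 382, 112]) cube([91, 19, 1695]);


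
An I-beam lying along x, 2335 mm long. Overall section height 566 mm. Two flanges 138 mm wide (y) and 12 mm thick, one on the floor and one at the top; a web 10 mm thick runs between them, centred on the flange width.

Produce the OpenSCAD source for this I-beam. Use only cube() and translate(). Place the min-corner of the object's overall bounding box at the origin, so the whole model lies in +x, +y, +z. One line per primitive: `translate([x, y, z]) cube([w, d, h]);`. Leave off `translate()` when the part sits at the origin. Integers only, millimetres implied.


cube([2335, 138, 12]);
translate([0, 64, 12]) cube([2335, 10, 542]);
translate([0, 0, 554]) cube([2335, 138, 12]);


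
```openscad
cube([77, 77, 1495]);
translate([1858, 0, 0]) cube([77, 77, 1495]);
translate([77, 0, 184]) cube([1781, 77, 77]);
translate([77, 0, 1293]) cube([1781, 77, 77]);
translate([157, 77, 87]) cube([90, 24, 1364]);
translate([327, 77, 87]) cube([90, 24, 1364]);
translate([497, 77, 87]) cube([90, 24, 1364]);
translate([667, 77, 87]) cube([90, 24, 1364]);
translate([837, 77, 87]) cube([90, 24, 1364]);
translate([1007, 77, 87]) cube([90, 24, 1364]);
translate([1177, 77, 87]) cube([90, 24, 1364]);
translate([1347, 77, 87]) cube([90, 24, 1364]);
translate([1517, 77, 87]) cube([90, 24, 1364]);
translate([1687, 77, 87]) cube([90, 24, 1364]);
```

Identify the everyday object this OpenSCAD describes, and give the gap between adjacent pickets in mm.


A fence section. The picket gap is 80 mm.

Two posts, two rails, 10 pickets — a fence section. Span 1781 mm holds 10 pickets of 90 mm with 11 equal gaps: ⌊(1781 − 10·90) / 11⌋ = 80 mm.


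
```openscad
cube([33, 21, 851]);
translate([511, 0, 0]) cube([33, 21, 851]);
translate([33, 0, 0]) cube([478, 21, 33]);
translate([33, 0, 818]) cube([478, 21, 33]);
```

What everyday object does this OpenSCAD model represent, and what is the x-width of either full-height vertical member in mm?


A picture frame. The border width is 33 mm.

Four thin pieces enclosing a rectangular opening — a picture frame. The two full-height stiles are 851 mm tall; the top rail sits at z = 818 and is 33 mm tall, so the border above the opening is 851 − 818 = 33 mm, matching the stile x-width.


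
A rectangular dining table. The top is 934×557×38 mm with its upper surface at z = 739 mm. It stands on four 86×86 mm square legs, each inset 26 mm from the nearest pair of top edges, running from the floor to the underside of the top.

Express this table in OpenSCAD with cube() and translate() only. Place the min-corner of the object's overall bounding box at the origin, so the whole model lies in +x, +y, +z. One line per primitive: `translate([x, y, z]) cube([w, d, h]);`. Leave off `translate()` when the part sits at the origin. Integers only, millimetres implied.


translate([0, 0, 701]) cube([934, 557, 38]);
translate([26, 26, 0]) cube([86, 86, 701]);
translate([822, 26, 0]) cube([86, 86, 701]);
translate([26, 445, 0]) cube([86, 86, 701]);
translate([822, 445, 0]) cube([86, 86, 701]);


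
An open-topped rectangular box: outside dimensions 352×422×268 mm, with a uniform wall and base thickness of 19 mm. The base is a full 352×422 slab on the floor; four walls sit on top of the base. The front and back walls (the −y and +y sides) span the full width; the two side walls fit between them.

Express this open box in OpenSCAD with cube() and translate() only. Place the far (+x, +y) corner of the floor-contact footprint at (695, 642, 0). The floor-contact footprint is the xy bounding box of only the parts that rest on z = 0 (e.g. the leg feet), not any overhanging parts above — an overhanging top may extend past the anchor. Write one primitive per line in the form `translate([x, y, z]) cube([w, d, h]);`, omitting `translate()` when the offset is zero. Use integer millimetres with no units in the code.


translate([343, 220, 0]) cube([352, 422, 19]);
translate([343, 220, 19]) cube([352, 19, 249]);
translate([343, 623, 19]) cube([352, 19, 249]);
translate([343, 239, 19]) cube([19, 384, 249]);
translate([676, 239, 19]) cube([19, 384, 249]);


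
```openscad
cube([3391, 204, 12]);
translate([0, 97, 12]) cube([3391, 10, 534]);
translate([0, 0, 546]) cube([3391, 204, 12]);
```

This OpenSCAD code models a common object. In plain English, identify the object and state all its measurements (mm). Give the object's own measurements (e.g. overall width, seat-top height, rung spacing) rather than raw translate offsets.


An I-beam lying along x, 3391 mm long. Overall section height 558 mm. Two flanges 204 mm wide (y) and 12 mm thick, one on the floor and one at the top; a web 10 mm thick runs between them, centred on the flange width.


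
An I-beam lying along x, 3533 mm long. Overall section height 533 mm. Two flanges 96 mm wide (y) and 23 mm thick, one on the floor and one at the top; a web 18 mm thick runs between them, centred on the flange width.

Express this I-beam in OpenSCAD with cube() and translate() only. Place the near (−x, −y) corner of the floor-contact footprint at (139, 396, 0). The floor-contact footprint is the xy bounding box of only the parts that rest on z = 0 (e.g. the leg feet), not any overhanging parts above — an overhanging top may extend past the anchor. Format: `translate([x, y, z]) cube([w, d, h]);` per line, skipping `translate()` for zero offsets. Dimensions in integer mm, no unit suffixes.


translate([139, 396, 0]) cube([3533, 96, 23]);
translate([139, 435, 23]) cube([3533, 18, 487]);
translate([139, 396, 510]) cube([3533, 96, 23]);


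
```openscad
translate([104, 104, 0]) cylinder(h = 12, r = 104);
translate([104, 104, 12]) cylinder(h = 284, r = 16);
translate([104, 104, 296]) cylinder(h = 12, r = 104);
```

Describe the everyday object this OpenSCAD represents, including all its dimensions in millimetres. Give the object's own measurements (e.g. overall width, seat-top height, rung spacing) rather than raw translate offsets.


A spool: two coaxial disc flanges of radius 104 mm and thickness 12 mm, joined by a core cylinder of radius 16 mm and height 284 mm. The lower flange rests on z = 0 and the three cylinders share a vertical axis.


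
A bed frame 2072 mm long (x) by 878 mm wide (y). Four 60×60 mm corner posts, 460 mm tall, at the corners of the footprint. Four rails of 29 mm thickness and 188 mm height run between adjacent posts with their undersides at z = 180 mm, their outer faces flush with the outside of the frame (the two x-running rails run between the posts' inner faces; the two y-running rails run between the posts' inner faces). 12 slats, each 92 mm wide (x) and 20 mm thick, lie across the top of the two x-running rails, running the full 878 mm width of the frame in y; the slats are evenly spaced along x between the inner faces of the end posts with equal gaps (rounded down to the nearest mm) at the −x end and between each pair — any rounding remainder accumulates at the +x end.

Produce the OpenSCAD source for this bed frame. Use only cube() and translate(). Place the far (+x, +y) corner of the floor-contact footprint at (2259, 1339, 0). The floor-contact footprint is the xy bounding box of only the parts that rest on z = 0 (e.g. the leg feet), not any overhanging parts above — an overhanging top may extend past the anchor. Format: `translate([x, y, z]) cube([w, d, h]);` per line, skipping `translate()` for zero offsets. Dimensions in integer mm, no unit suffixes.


translate([187, 461, 0]) cube([60, 60, 460]);
translate([187, 1279, 0]) cube([60, 60, 460]);
translate([2199, 461, 0]) cube([60, 60, 460]);
translate([2199, 1279, 0]) cube([60, 60, 460]);
translate([247, 461, 180]) cube([1952, 29, 188]);
translate([247, 1310, 180]) cube([1952, 29, 188]);
translate([187, 521, 180]) cube([29, 758, 188]);
translate([2230, 521, 180]) cube([29, 758, 188]);
translate([312, 461, 368]) cube([92, 878, 20]);
translate([469, 461, 368]) cube([92, 878, 20]);
translate([626, 461, 368]) cube([92, 878, 20]);
translate([783, 461, 368]) cube([92, 878, 20]);
translate([940, 461, 368]) cube([92, 878, 20]);
translate([1097, 461, 368]) cube([92, 878, 20]);
translate([1254, 461, 368]) cube([92, 878, 20]);
translate([1411, 461, 368]) cube([92, 878, 20]);
translate([1568, 461, 368]) cube([92, 878, 20]);
translate([1725, 461, 368]) cube([92, 878, 20]);
translate([1882, 461, 368]) cube([92, 878, 20]);
translate([2039, 461, 368]) cube([92, 878, 20]);


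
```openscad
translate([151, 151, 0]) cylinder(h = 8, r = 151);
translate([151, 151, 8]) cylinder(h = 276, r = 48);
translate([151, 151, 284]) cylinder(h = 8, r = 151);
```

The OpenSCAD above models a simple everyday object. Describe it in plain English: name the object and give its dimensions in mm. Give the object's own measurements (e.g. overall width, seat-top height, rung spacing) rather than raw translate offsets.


A spool: two coaxial disc flanges of radius 151 mm and thickness 8 mm, joined by a core cylinder of radius 48 mm and height 276 mm. The lower flange rests on z = 0 and the three cylinders share a vertical axis.


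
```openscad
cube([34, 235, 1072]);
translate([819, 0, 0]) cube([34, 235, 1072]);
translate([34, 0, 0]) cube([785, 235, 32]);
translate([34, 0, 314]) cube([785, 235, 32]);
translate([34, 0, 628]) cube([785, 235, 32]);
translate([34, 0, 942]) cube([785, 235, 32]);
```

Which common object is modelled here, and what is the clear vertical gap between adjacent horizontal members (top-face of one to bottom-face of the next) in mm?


A bookshelf. The clear shelf gap is 282 mm.

Two tall side panels with 4 horizontal boards between them — a bookshelf. The first two shelf undersides are at z = 0 and z = 314; with shelf thickness 32, the clear gap is 314 − 0 − 32 = 282 mm.


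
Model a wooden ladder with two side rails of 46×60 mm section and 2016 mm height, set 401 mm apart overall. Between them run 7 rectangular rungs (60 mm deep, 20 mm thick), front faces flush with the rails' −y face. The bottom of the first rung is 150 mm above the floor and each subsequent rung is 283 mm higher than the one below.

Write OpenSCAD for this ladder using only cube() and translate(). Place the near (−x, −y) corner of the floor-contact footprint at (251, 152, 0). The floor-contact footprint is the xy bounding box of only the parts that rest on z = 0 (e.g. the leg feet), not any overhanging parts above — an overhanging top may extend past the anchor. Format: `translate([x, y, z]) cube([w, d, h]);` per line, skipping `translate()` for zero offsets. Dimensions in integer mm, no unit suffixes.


// rung span = 401 - 2*46 = 309
// rung[k] z = 150 + k*283
translate([251, 152, 0]) cube([46, 60, 2016]);
translate([606, 152, 0]) cube([46, 60, 2016]);
translate([297, 152, 150]) cube([309, 60, 20]);
translate([297, 152, 433]) cube([309, 60, 20]);
translate([297, 152, 716]) cube([309, 60, 20]);
translate([297, 152, 999]) cube([309, 60, 20]);
translate([297, 152, 1282]) cube([309, 60, 20]);
translate([297, 152, 1565]) cube([309, 60, 20]);
translate([297, 152, 1848]) cube([309, 60, 20]);


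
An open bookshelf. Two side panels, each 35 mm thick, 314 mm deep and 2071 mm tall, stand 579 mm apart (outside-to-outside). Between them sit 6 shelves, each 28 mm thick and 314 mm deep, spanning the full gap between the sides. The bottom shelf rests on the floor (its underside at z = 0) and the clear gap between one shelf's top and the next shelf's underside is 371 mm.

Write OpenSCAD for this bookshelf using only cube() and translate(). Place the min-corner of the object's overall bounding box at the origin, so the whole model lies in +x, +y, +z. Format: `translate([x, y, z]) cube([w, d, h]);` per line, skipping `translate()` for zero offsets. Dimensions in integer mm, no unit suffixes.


cube([35, 314, 2071]);
translate([544, 0, 0]) cube([35, 314, 2071]);
translate([35, 0, 0]) cube([509, 314, 28]);
translate([35, 0, 399]) cube([509, 314, 28]);
translate([35, 0, 798]) cube([509, 314, 28]);
translate([35, 0, 1197]) cube([509, 314, 28]);
translate([35, 0, 1596]) cube([509, 314, 28]);
translate([35, 0, 1995]) cube([509, 314, 28]);


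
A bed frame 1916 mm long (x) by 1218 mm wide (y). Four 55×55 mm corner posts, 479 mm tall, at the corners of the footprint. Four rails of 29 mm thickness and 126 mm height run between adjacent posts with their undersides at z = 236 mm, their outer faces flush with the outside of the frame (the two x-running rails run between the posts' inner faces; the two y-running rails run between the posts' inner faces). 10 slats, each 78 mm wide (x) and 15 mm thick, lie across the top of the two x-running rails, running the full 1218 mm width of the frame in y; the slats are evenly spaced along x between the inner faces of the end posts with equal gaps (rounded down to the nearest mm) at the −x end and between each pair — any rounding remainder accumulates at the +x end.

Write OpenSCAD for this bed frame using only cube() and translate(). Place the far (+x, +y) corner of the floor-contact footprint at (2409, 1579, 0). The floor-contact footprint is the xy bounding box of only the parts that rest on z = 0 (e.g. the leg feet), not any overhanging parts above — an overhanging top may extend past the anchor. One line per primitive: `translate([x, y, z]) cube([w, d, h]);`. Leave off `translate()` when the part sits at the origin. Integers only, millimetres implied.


translate([493, 361, 0]) cube([55, 55, 479]);
translate([493, 1524, 0]) cube([55, 55, 479]);
translate([2354, 361, 0]) cube([55, 55, 479]);
translate([2354, 1524, 0]) cube([55, 55, 479]);
translate([548, 361, 236]) cube([1806, 29, 126]);
translate([548, 1550, 236]) cube([1806, 29, 126]);
translate([493, 416, 236]) cube([29, 1108, 126]);
translate([2380, 416, 236]) cube([29, 1108, 126]);
translate([641, 361, 362]) cube([78, 1218, 15]);
translate([812, 361, 362]) cube([78, 1218, 15]);
translate([983, 361, 362]) cube([78, 1218, 15]);
translate([1154, 361, 362]) cube([78, 1218, 15]);
translate([1325, 361, 362]) cube([78, 1218, 15]);
translate([1496, 361, 362]) cube([78, 1218, 15]);
translate([1667, 361, 362]) cube([78, 1218, 15]);
translate([1838, 361, 362]) cube([78, 1218, 15]);
translate([2009, 361, 362]) cube([78, 1218, 15]);
translate([2180, 361, 362]) cube([78, 1218, 15]);


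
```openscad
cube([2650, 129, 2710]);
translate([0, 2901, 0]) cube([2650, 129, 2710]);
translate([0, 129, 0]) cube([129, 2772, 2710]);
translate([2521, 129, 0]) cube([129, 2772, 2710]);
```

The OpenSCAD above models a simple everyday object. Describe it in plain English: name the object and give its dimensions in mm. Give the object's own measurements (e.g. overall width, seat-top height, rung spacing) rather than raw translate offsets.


The wall frame of a small rectangular building: four walls, each 2710 mm tall and 129 mm thick, enclosing a footprint 2650 mm (x) by 3030 mm (y) outside-to-outside, with no floor or roof. The front and back walls (the −y and +y sides) span the full width; the two side walls fit between them.


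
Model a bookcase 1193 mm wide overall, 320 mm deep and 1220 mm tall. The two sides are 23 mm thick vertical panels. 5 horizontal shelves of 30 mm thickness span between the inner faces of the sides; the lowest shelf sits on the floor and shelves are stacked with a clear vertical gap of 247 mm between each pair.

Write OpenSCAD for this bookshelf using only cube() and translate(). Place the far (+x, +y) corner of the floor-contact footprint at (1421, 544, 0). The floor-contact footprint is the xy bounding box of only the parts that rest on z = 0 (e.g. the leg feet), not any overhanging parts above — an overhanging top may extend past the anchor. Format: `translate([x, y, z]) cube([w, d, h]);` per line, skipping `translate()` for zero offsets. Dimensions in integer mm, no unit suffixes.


translate([228, 224, 0]) cube([23, 320, 1220]);
translate([1398, 224, 0]) cube([23, 320, 1220]);
translate([251, 224, 0]) cube([1147, 320, 30]);
translate([251, 224, 277]) cube([1147, 320, 30]);
translate([251, 224, 554]) cube([1147, 320, 30]);
translate([251, 224, 831]) cube([1147, 320, 30]);
translate([251, 224, 1108]) cube([1147, 320, 30]);


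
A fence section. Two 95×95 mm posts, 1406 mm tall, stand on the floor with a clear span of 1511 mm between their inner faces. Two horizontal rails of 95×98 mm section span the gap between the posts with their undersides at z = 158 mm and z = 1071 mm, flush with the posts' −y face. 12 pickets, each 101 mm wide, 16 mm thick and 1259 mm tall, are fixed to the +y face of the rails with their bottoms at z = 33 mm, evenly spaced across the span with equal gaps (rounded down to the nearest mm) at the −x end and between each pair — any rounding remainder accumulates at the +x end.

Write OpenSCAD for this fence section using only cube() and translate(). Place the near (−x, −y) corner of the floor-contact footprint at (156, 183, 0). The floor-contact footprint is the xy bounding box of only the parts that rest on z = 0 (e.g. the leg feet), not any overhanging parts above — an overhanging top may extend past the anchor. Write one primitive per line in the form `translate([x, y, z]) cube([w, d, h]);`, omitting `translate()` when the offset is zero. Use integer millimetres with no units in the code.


translate([156, 183, 0]) cube([95, 95, 1406]);
translate([1762, 183, 0]) cube([95, 95, 1406]);
translate([251, 183, 158]) cube([1511, 95, 98]);
translate([251, 183, 1071]) cube([1511, 95, 98]);
translate([274, 278, 33]) cube([101, 16, 1259]);
translate([398, 278, 33]) cube([101, 16, 1259]);
translate([522, 278, 33]) cube([101, 16, 1259]);
translate([646, 278, 33]) cube([101, 16, 1259]);
translate([770, 278, 33]) cube([101, 16, 1259]);
translate([894, 278, 33]) cube([101, 16, 1259]);
translate([1018, 278, 33]) cube([101, 16, 1259]);
translate([1142, 278, 33]) cube([101, 16, 1259]);
translate([1266, 278, 33]) cube([101, 16, 1259]);
translate([1390, 278, 33]) cube([101, 16, 1259]);
translate([1514, 278, 33]) cube([101, 16, 1259]);
translate([1638, 278, 33]) cube([101, 16, 1259]);


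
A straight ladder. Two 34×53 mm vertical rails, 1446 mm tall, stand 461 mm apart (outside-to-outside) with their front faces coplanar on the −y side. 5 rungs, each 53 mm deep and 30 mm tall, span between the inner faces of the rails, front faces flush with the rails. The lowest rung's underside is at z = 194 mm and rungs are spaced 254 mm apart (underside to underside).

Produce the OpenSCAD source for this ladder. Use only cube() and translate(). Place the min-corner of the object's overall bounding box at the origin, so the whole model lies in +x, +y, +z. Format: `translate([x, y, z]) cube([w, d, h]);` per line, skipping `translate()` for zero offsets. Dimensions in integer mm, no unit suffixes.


// rung span = 461 - 2*34 = 393
// rung[k] z = 194 + k*254
cube([34, 53, 1446]);
translate([427, 0, 0]) cube([34, 53, 1446]);
translate([34, 0, 194]) cube([393, 53, 30]);
translate([34, 0, 448]) cube([393, 53, 30]);
translate([34, 0, 702]) cube([393, 53, 30]);
translate([34, 0, 956]) cube([393, 53, 30]);
translate([34, 0, 1210]) cube([393, 53, 30]);


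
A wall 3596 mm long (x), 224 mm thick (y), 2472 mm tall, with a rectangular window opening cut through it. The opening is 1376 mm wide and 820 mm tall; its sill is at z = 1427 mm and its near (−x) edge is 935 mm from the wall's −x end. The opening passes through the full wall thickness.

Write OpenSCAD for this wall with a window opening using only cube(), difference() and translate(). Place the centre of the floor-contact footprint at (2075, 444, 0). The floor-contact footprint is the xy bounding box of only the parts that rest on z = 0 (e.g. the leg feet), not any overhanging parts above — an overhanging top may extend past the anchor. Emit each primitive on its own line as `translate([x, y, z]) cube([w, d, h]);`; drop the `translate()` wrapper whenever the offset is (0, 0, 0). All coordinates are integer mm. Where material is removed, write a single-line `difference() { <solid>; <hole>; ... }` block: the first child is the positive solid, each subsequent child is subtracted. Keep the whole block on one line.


difference() { translate([277, 332, 0]) cube([3596, 224, 2472]); translate([1212, 332, 1427]) cube([1376, 224, 820]); }


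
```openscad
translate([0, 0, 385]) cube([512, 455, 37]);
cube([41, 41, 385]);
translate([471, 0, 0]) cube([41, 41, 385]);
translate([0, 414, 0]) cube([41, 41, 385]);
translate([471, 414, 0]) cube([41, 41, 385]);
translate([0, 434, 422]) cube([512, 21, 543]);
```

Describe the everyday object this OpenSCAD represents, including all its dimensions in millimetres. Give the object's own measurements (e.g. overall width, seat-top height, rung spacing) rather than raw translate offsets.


A chair. The seat is a 512×455×37 mm slab with its top at z = 422 mm, on four 41×41 mm corner legs (flush with the seat edges, standing on z = 0). A flat backrest 21 mm thick, 543 mm tall, spans the full seat width and rises from the seat top along its +y edge, rear face flush with the rear of the seat.


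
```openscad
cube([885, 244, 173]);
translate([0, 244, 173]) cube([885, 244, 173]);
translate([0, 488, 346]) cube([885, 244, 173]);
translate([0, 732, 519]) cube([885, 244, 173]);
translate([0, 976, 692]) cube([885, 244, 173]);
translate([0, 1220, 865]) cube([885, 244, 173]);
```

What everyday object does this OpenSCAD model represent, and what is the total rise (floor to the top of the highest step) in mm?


A staircase. The total rise is 1038 mm.

6 identical blocks, each offset up and back from the previous — a staircase. Each step is 173 mm tall and there are 6 of them, so the total rise is 6 × 173 = 1038 mm.


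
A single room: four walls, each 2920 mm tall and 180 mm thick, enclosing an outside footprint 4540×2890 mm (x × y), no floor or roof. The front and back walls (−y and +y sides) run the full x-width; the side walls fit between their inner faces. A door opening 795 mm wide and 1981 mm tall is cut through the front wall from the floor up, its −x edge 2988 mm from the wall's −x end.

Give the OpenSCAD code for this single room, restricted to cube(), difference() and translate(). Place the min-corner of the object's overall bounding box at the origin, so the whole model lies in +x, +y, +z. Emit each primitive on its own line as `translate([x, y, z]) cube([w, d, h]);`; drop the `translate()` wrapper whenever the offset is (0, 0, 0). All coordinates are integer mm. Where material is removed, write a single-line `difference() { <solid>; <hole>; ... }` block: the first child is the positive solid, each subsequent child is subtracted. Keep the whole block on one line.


difference() { cube([4540, 180, 2920]); translate([2988, 0, 0]) cube([795, 180, 1981]); }
translate([0, 2710, 0]) cube([4540, 180, 2920]);
translate([0, 180, 0]) cube([180, 2530, 2920]);
translate([4360, 180, 0]) cube([180, 2530, 2920]);
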